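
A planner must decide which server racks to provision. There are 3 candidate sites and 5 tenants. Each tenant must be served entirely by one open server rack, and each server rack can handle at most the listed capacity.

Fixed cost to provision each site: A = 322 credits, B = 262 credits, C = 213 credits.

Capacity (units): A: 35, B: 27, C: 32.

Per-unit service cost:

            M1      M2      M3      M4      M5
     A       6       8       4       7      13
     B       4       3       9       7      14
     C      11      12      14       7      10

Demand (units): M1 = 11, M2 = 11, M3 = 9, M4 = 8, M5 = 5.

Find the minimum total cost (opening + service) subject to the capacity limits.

Minimum total cost: 784

Open {B, C}: M1→B 4·11=44, M2→B 3·11=33, M3→C 14·9=126, M4→C 7·8=56, M5→C 10·5=50.
Loads: B carries 22/27, C carries 22/32. Service 309; fixed 475; total 784.
Next best feasible plan costs 804.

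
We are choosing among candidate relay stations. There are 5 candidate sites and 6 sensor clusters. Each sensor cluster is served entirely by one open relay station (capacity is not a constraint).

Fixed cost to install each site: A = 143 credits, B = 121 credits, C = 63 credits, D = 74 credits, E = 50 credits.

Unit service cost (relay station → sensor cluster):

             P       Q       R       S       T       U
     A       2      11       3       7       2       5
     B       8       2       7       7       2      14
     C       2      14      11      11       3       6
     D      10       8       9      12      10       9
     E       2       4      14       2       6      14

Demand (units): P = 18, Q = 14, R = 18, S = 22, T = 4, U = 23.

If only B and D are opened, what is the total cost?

Total cost: 862

Each sensor cluster is assigned to its cheapest site among the open ones.
{B, D}: P→B 8·18=144, Q→B 2·14=28, R→B 7·18=126, S→B 7·22=154, T→B 2·4=8, U→D 9·23=207. Service 667; fixed 195; total 862.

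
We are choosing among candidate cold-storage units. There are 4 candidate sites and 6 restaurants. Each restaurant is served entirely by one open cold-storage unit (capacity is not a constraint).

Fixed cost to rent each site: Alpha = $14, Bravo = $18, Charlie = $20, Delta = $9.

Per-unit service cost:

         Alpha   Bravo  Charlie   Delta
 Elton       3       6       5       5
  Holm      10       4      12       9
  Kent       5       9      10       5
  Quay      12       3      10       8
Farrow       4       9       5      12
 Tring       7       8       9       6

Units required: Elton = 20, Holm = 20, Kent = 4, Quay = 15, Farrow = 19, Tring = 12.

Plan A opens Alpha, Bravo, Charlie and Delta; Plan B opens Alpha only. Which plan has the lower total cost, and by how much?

Plan A is cheaper by 220.

Plan A: {Alpha, Bravo, Charlie, Delta}: Elton→Alpha 3·20=60, Holm→Bravo 4·20=80, Kent→Alpha 5·4=20, Quay→Bravo 3·15=45, Farrow→Alpha 4·19=76, Tring→Delta 6·12=72. Service 353; fixed 61; total 414.
Plan B: {Alpha}: Elton→Alpha 3·20=60, Holm→Alpha 10·20=200, Kent→Alpha 5·4=20, Quay→Alpha 12·15=180, Farrow→Alpha 4·19=76, Tring→Alpha 7·12=84. Service 620; fixed 14; total 634.
Difference: |414 − 634| = 220.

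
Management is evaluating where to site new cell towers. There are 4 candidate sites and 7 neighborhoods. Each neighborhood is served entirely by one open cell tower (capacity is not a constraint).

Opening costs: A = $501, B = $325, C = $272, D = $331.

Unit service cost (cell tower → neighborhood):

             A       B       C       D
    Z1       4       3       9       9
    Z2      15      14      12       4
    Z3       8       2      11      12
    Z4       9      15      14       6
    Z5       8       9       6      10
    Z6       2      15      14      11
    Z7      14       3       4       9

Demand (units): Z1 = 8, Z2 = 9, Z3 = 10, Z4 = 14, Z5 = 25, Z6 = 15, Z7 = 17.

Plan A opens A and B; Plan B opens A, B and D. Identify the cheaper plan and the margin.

Plan A: {A, B}: Z1→B 3·8=24, Z2→B 14·9=126, Z3→B 2·10=20, Z4→A 9·14=126, Z5→A 8·25=200, Z6→A 2·15=30, Z7→B 3·17=51. Service 577; fixed 826; total 1403.
Plan B: {A, B, D}: Z1→B 3·8=24, Z2→D 4·9=36, Z3→B 2·10=20, Z4→D 6·14=84, Z5→A 8·25=200, Z6→A 2·15=30, Z7→B 3·17=51. Service 445; fixed 1157; total 1602.
Difference: |1403 − 1602| = 199.

Plan A is cheaper by 199.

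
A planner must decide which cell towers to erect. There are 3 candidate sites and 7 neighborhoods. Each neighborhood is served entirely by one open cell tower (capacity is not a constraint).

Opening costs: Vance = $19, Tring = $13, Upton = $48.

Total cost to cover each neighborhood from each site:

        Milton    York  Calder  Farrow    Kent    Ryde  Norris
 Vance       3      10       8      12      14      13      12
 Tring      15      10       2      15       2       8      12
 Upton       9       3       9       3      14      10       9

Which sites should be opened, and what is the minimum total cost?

For any fixed open set, each neighborhood goes to its cheapest open site; total = fixed + service.
{Tring}: Milton→Tring 15, York→Tring 10, Calder→Tring 2, Farrow→Tring 15, Kent→Tring 2, Ryde→Tring 8, Norris→Tring 12. Service 64; fixed 13; total 77.
{Vance, Tring}: service 49 + fixed 32 = 81
{Vance}: Milton→Vance 3, York→Vance 10, Calder→Vance 8, Farrow→Vance 12, Kent→Vance 14, Ryde→Vance 13, Norris→Vance 12. Service 72; fixed 19; total 91.
{Vance, Tring, Upton}: service 30 + fixed 80 = 110
No other subset beats 77.

Open Tring only; minimum total cost 77.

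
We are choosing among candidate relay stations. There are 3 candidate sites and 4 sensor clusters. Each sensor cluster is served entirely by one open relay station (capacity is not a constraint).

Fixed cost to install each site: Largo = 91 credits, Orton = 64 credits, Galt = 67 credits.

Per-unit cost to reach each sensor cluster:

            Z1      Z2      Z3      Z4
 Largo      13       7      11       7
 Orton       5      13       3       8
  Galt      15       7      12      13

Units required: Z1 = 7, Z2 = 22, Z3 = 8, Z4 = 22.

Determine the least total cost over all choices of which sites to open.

Minimum total cost: 520

For any fixed open set, each sensor cluster goes to its cheapest open site; total = fixed + service.
{Orton, Galt}: Z1→Orton 5·7=35, Z2→Galt 7·22=154, Z3→Orton 3·8=24, Z4→Orton 8·22=176. Service 389; fixed 131; total 520.
{Largo, Orton}: Z1→Orton 5·7=35, Z2→Largo 7·22=154, Z3→Orton 3·8=24, Z4→Largo 7·22=154. Service 367; fixed 155; total 522.
{Largo}: Z1→Largo 13·7=91, Z2→Largo 7·22=154, Z3→Largo 11·8=88, Z4→Largo 7·22=154. Service 487; fixed 91; total 578.
{Largo, Orton, Galt}: service 367 + fixed 222 = 589
No other subset beats 520.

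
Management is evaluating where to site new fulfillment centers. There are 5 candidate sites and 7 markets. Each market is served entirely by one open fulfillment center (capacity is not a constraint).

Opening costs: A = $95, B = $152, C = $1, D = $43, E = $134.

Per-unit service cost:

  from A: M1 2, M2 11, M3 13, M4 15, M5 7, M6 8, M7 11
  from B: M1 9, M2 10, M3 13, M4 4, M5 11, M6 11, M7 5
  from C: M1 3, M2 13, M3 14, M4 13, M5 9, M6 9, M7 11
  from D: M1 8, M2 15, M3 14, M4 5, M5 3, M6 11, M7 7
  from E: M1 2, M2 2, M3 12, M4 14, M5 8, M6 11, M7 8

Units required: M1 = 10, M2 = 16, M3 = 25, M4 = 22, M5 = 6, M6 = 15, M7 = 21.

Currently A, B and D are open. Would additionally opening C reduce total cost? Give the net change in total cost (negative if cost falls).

No — net change +1 (cost rises by 1).

Current service cost with {A, B, D}: 836.
Adding C: each market re-picks its cheapest; new service cost 836, saving 0.
Extra fixed cost: 1. Net change = 1 − 0 = 1.
(Totals: 1126 → 1127.)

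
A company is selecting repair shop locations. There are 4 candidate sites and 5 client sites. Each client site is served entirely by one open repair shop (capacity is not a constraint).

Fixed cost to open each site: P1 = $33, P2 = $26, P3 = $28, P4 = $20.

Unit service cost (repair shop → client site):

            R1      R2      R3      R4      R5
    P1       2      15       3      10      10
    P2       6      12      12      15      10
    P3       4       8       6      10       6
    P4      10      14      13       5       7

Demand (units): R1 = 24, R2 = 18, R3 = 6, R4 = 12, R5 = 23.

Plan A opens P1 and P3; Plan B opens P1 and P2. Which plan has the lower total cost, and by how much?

Plan A: {P1, P3}: R1→P1 2·24=48, R2→P3 8·18=144, R3→P1 3·6=18, R4→P1 10·12=120, R5→P3 6·23=138. Service 468; fixed 61; total 529.
Plan B: {P1, P2}: R1→P1 2·24=48, R2→P2 12·18=216, R3→P1 3·6=18, R4→P1 10·12=120, R5→P1 10·23=230. Service 632; fixed 59; total 691.
Difference: |529 − 691| = 162.

Plan A is cheaper by 162.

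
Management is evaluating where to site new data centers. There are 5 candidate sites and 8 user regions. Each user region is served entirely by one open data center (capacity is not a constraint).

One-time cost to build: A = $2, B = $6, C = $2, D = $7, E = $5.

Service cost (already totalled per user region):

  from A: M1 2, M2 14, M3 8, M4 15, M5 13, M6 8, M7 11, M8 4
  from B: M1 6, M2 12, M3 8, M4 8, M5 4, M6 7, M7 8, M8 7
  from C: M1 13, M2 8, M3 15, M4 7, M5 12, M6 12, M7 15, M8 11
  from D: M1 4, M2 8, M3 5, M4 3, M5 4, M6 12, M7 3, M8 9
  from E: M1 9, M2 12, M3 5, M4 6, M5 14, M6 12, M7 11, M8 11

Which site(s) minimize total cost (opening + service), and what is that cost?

Open A and D; minimum total cost 46.

For any fixed open set, each user region goes to its cheapest open site; total = fixed + service.
{A, D}: M1→A 2, M2→D 8, M3→D 5, M4→D 3, M5→D 4, M6→A 8, M7→D 3, M8→A 4. Service 37; fixed 9; total 46.
{A, C, D}: service 37 + fixed 11 = 48
{A, B, D}: M1→A 2, M2→D 8, M3→D 5, M4→D 3, M5→B 4, M6→B 7, M7→D 3, M8→A 4. Service 36; fixed 15; total 51.
{A, B, C, D, E}: M1→A 2, M2→C 8, M3→D 5, M4→D 3, M5→B 4, M6→B 7, M7→D 3, M8→A 4. Service 36; fixed 22; total 58.
No other subset beats 46.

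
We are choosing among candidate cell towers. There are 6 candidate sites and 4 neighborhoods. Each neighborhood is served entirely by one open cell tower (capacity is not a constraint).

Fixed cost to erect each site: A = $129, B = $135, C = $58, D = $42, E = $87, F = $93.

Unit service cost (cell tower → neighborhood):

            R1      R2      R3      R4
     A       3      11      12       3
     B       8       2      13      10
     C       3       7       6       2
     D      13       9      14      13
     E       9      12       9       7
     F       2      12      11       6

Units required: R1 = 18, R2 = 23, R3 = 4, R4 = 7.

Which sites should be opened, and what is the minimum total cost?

Open C only; minimum total cost 311.

For any fixed open set, each neighborhood goes to its cheapest open site; total = fixed + service.
{C}: R1→C 3·18=54, R2→C 7·23=161, R3→C 6·4=24, R4→C 2·7=14. Service 253; fixed 58; total 311.
{B, C}: service 138 + fixed 193 = 331
{C, D}: R1→C 3·18=54, R2→C 7·23=161, R3→C 6·4=24, R4→C 2·7=14. Service 253; fixed 100; total 353.
{A, B, C, D, E, F}: R1→F 2·18=36, R2→B 2·23=46, R3→C 6·4=24, R4→C 2·7=14. Service 120; fixed 544; total 664.
No other subset beats 311.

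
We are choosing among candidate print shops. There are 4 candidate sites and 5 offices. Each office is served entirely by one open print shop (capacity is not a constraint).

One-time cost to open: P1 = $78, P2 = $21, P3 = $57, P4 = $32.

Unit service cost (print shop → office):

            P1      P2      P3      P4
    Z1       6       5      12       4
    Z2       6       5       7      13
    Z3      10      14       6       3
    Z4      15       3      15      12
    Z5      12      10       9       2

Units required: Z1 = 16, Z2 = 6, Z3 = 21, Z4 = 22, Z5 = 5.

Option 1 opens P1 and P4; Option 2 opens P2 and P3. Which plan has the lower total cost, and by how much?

Option 1: {P1, P4}: Z1→P4 4·16=64, Z2→P1 6·6=36, Z3→P4 3·21=63, Z4→P4 12·22=264, Z5→P4 2·5=10. Service 437; fixed 110; total 547.
Option 2: {P2, P3}: Z1→P2 5·16=80, Z2→P2 5·6=30, Z3→P3 6·21=126, Z4→P2 3·22=66, Z5→P3 9·5=45. Service 347; fixed 78; total 425.
Difference: |547 − 425| = 122.

Option 2 is cheaper by 122.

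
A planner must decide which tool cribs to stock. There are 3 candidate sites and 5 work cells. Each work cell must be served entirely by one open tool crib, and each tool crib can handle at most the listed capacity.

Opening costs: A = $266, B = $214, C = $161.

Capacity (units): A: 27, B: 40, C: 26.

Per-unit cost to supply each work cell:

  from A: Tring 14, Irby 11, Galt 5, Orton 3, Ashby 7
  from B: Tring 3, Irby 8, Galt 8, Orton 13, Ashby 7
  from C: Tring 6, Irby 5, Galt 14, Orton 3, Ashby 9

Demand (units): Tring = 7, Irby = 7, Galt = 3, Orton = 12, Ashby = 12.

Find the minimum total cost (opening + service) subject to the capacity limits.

Open {B, C}: Tring→B 3·7=21, Irby→C 5·7=35, Galt→B 8·3=24, Orton→C 3·12=36, Ashby→B 7·12=84.
Loads: B carries 22/40, C carries 19/26. Service 200; fixed 375; total 575.
Next best feasible plan costs 593.

Minimum total cost: 575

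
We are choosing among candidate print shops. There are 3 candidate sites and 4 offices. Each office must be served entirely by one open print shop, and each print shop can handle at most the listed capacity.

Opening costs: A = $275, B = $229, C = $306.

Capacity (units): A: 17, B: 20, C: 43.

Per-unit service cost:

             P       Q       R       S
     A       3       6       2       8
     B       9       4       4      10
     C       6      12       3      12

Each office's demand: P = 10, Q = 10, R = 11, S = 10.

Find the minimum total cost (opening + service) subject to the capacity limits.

Minimum total cost: 639

Open {C}: P→C 6·10=60, Q→C 12·10=120, R→C 3·11=33, S→C 12·10=120.
Loads: C carries 41/43. Service 333; fixed 306; total 639.
Next best feasible plan costs 768.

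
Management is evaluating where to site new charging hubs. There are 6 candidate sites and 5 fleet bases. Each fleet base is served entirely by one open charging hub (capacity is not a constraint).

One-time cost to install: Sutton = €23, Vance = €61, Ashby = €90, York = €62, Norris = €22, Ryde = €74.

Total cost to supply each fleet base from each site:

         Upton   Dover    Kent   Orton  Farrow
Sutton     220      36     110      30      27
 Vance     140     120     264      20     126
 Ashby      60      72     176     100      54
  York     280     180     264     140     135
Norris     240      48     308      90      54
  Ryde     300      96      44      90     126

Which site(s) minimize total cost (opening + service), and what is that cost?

Open Sutton and Ashby; minimum total cost 376.

For any fixed open set, each fleet base goes to its cheapest open site; total = fixed + service.
{Sutton, Ashby}: Upton→Ashby 60, Dover→Sutton 36, Kent→Sutton 110, Orton→Sutton 30, Farrow→Sutton 27. Service 263; fixed 113; total 376.
{Sutton, Ashby, Ryde}: Upton→Ashby 60, Dover→Sutton 36, Kent→Ryde 44, Orton→Sutton 30, Farrow→Sutton 27. Service 197; fixed 187; total 384.
{Sutton, Ashby, Norris}: Upton→Ashby 60, Dover→Sutton 36, Kent→Sutton 110, Orton→Sutton 30, Farrow→Sutton 27. Service 263; fixed 135; total 398.
{Sutton, Vance, Ashby, York, Norris, Ryde}: service 187 + fixed 332 = 519
No other subset beats 376.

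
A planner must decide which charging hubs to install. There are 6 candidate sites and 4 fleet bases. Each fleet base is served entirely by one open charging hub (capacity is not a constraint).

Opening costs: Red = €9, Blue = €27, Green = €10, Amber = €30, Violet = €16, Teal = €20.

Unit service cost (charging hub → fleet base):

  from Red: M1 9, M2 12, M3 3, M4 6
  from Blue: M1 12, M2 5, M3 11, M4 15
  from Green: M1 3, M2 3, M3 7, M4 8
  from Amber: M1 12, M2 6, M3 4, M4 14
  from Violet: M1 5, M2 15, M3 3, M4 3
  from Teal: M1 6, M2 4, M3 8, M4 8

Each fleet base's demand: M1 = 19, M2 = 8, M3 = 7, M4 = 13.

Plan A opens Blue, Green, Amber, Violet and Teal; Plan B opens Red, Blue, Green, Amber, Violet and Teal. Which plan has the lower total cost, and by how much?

Plan A: {Blue, Green, Amber, Violet, Teal}: M1→Green 3·19=57, M2→Green 3·8=24, M3→Violet 3·7=21, M4→Violet 3·13=39. Service 141; fixed 103; total 244.
Plan B: {Red, Blue, Green, Amber, Violet, Teal}: M1→Green 3·19=57, M2→Green 3·8=24, M3→Red 3·7=21, M4→Violet 3·13=39. Service 141; fixed 112; total 253.
Difference: |244 − 253| = 9.

Plan A is cheaper by 9.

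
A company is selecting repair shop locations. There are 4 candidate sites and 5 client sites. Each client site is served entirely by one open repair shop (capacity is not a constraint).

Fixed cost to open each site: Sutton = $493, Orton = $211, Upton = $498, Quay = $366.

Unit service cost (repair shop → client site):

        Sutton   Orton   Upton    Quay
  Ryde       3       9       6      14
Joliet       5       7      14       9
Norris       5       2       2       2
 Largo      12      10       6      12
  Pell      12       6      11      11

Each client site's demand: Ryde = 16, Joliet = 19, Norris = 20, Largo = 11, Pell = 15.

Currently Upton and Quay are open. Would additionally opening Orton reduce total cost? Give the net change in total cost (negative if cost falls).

Current service cost with {Upton, Quay}: 538.
Adding Orton: each client site re-picks its cheapest; new service cost 425, saving 113.
Extra fixed cost: 211. Net change = 211 − 113 = 98.
(Totals: 1402 → 1500.)

No — net change +98 (cost rises by 98).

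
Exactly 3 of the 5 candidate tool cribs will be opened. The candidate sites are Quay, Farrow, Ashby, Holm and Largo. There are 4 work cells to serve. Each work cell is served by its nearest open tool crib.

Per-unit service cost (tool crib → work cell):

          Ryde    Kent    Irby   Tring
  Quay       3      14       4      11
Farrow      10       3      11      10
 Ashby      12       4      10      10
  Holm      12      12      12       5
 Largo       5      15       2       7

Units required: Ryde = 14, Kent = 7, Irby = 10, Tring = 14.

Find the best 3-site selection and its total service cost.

With exactly 3 open, each work cell uses its cheapest among the chosen.
{Quay, Farrow, Holm}: Ryde→Quay 3·14=42, Kent→Farrow 3·7=21, Irby→Quay 4·10=40, Tring→Holm 5·14=70. Service cost 173.
{Quay, Ashby, Holm}: service cost 180
{Quay, Farrow, Largo}: service cost 181
Among all 10 size-3 choices, {Quay, Farrow, Holm} is lowest.

Choose Quay, Farrow and Holm; total service cost 173.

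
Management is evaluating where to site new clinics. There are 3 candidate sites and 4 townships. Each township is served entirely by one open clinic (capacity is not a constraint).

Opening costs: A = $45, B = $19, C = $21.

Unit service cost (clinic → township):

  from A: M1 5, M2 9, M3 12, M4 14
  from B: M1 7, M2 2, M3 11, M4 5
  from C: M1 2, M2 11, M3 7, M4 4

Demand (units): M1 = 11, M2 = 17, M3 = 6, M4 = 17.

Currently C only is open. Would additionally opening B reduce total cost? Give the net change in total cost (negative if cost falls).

Yes — net change −134 (cost falls by 134).

Current service cost with {C}: 319.
Adding B: each township re-picks its cheapest; new service cost 166, saving 153.
Extra fixed cost: 19. Net change = 19 − 153 = -134.
(Totals: 340 → 206.)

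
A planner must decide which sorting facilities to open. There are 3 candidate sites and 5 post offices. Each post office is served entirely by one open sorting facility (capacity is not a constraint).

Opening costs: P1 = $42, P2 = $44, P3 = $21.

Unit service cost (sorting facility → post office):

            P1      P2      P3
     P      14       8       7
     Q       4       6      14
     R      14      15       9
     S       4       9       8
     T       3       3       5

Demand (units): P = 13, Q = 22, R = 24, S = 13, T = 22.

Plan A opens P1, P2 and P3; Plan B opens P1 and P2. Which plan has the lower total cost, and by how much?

Plan A is cheaper by 112.

Plan A: {P1, P2, P3}: P→P3 7·13=91, Q→P1 4·22=88, R→P3 9·24=216, S→P1 4·13=52, T→P1 3·22=66. Service 513; fixed 107; total 620.
Plan B: {P1, P2}: P→P2 8·13=104, Q→P1 4·22=88, R→P1 14·24=336, S→P1 4·13=52, T→P1 3·22=66. Service 646; fixed 86; total 732.
Difference: |620 − 732| = 112.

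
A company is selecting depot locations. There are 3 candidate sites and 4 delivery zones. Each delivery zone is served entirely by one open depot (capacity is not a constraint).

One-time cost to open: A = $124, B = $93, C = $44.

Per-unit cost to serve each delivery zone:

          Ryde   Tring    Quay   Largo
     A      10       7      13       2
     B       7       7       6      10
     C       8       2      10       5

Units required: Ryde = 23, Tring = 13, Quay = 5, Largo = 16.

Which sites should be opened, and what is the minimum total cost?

For any fixed open set, each delivery zone goes to its cheapest open site; total = fixed + service.
{C}: Ryde→C 8·23=184, Tring→C 2·13=26, Quay→C 10·5=50, Largo→C 5·16=80. Service 340; fixed 44; total 384.
{B, C}: service 297 + fixed 137 = 434
{A, C}: service 292 + fixed 168 = 460
{A, B, C}: Ryde→B 7·23=161, Tring→C 2·13=26, Quay→B 6·5=30, Largo→A 2·16=32. Service 249; fixed 261; total 510.
No other subset beats 384.

Open C only; minimum total cost 384.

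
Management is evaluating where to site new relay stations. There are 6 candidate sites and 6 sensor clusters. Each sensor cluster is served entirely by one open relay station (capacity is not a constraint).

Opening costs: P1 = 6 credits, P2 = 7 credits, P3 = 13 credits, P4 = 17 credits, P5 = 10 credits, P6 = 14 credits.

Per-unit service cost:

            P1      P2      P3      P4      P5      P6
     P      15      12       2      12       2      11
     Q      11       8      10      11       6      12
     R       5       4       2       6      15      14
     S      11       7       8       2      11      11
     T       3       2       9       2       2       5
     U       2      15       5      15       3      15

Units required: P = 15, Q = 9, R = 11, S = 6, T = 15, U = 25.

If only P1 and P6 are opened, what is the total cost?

Each sensor cluster is assigned to its cheapest site among the open ones.
{P1, P6}: P→P6 11·15=165, Q→P1 11·9=99, R→P1 5·11=55, S→P1 11·6=66, T→P1 3·15=45, U→P1 2·25=50. Service 480; fixed 20; total 500.

Total cost: 500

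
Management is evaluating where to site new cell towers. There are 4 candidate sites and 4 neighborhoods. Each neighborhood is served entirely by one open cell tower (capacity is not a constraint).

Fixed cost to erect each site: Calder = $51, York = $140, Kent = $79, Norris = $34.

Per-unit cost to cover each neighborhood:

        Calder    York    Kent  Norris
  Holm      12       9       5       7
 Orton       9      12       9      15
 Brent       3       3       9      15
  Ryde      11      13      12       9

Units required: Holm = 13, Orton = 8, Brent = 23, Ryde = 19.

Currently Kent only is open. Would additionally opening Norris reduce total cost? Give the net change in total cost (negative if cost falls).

Current service cost with {Kent}: 572.
Adding Norris: each neighborhood re-picks its cheapest; new service cost 515, saving 57.
Extra fixed cost: 34. Net change = 34 − 57 = -23.
(Totals: 651 → 628.)

Yes — net change −23 (cost falls by 23).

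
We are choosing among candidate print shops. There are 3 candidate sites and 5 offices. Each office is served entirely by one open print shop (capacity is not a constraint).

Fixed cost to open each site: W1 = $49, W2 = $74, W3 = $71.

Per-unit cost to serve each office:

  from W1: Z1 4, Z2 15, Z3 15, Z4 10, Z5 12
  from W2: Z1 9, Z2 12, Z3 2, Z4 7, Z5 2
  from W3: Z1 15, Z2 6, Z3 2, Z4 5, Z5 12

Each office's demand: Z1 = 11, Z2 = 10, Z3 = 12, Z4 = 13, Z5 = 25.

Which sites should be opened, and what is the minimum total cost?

For any fixed open set, each office goes to its cheapest open site; total = fixed + service.
{W1, W2, W3}: Z1→W1 4·11=44, Z2→W3 6·10=60, Z3→W2 2·12=24, Z4→W3 5·13=65, Z5→W2 2·25=50. Service 243; fixed 194; total 437.
{W2, W3}: Z1→W2 9·11=99, Z2→W3 6·10=60, Z3→W2 2·12=24, Z4→W3 5·13=65, Z5→W2 2·25=50. Service 298; fixed 145; total 443.
{W1, W2}: service 329 + fixed 123 = 452
{W1}: service 804 + fixed 49 = 853
No other subset beats 437.

Open W1, W2 and W3; minimum total cost 437.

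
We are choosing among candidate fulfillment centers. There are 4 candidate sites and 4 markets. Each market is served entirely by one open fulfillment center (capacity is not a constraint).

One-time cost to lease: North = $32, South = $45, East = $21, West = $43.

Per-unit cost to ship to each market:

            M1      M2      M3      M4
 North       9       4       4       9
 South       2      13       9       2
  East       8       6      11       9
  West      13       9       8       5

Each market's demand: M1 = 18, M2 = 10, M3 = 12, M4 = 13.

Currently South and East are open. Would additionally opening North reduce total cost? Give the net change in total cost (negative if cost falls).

Yes — net change −48 (cost falls by 48).

Current service cost with {South, East}: 230.
Adding North: each market re-picks its cheapest; new service cost 150, saving 80.
Extra fixed cost: 32. Net change = 32 − 80 = -48.
(Totals: 296 → 248.)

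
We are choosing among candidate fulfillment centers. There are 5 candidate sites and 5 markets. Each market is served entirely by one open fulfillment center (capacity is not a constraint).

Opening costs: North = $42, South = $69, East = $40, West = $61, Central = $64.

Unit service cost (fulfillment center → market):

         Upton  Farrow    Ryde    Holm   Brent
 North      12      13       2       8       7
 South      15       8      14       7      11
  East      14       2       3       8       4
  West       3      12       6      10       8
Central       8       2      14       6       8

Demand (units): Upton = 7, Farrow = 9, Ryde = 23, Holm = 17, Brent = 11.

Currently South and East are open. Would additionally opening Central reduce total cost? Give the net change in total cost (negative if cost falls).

Current service cost with {South, East}: 348.
Adding Central: each market re-picks its cheapest; new service cost 289, saving 59.
Extra fixed cost: 64. Net change = 64 − 59 = 5.
(Totals: 457 → 462.)

No — net change +5 (cost rises by 5).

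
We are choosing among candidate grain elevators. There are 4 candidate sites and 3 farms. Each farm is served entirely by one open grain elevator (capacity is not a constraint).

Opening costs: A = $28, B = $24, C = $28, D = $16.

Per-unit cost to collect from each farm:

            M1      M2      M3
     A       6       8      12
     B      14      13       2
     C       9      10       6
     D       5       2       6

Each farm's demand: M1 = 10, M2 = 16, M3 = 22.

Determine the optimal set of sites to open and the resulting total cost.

Open B and D; minimum total cost 166.

For any fixed open set, each farm goes to its cheapest open site; total = fixed + service.
{B, D}: M1→D 5·10=50, M2→D 2·16=32, M3→B 2·22=44. Service 126; fixed 40; total 166.
{A, B, D}: M1→D 5·10=50, M2→D 2·16=32, M3→B 2·22=44. Service 126; fixed 68; total 194.
{B, C, D}: service 126 + fixed 68 = 194
{A, B, C, D}: service 126 + fixed 96 = 222
(All 15 nonempty subsets were checked; B and D is lowest.)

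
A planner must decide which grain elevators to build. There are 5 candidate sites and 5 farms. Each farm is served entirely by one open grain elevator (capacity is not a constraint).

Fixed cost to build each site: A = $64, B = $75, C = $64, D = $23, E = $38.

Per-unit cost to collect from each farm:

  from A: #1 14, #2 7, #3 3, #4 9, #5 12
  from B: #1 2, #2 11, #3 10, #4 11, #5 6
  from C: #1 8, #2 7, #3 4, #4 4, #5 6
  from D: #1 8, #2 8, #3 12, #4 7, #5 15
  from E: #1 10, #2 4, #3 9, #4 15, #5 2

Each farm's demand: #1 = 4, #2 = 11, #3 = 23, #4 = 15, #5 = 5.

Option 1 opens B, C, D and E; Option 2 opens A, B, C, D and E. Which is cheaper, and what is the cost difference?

Option 1 is cheaper by 41.

Option 1: {B, C, D, E}: #1→B 2·4=8, #2→E 4·11=44, #3→C 4·23=92, #4→C 4·15=60, #5→E 2·5=10. Service 214; fixed 200; total 414.
Option 2: {A, B, C, D, E}: #1→B 2·4=8, #2→E 4·11=44, #3→A 3·23=69, #4→C 4·15=60, #5→E 2·5=10. Service 191; fixed 264; total 455.
Difference: |414 − 455| = 41.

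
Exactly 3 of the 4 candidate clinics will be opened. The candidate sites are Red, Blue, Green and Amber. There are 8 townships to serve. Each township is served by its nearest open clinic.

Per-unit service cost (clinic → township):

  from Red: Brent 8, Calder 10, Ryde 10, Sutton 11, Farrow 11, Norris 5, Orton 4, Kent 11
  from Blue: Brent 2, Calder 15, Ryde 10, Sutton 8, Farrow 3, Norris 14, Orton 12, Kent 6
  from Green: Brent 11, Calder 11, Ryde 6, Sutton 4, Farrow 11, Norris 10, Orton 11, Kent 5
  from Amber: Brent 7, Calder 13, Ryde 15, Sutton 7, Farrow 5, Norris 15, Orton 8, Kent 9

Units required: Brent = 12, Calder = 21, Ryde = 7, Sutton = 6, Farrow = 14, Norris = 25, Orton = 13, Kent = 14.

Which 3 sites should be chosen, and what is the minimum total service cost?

With exactly 3 open, each township uses its cheapest among the chosen.
{Red, Blue, Green}: Brent→Blue 2·12=24, Calder→Red 10·21=210, Ryde→Green 6·7=42, Sutton→Green 4·6=24, Farrow→Blue 3·14=42, Norris→Red 5·25=125, Orton→Red 4·13=52, Kent→Green 5·14=70. Service cost 589.
{Red, Blue, Amber}: service cost 649
{Red, Green, Amber}: service cost 677
Among all 4 size-3 choices, {Red, Blue, Green} is lowest.

Choose Red, Blue and Green; total service cost 589.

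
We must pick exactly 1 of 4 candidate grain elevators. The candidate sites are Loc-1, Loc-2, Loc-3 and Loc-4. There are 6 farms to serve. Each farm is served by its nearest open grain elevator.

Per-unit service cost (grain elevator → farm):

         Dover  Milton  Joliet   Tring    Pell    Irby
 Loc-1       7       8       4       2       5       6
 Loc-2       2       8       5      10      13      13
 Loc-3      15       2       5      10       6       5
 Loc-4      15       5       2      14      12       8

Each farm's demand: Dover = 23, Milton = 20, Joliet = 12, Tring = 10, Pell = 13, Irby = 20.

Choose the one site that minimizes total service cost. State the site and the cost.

With exactly 1 open, each farm uses its cheapest among the chosen.
{Loc-1}: Dover→Loc-1 7·23=161, Milton→Loc-1 8·20=160, Joliet→Loc-1 4·12=48, Tring→Loc-1 2·10=20, Pell→Loc-1 5·13=65, Irby→Loc-1 6·20=120. Service cost 574.
{Loc-3}: service cost 723
{Loc-2}: service cost 795
Among all 4 size-1 choices, {Loc-1} is lowest.

Choose Loc-1 only; total service cost 574.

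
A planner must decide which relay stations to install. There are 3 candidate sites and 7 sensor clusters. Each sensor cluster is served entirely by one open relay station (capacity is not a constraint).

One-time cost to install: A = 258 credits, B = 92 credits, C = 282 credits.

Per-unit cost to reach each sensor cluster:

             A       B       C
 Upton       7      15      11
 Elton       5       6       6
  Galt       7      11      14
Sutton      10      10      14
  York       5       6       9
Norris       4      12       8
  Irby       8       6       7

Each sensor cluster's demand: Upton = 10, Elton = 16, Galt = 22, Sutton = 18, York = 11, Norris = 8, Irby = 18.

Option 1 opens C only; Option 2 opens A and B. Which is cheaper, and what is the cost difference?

Option 2 is cheaper by 308.

Option 1: {C}: Upton→C 11·10=110, Elton→C 6·16=96, Galt→C 14·22=308, Sutton→C 14·18=252, York→C 9·11=99, Norris→C 8·8=64, Irby→C 7·18=126. Service 1055; fixed 282; total 1337.
Option 2: {A, B}: Upton→A 7·10=70, Elton→A 5·16=80, Galt→A 7·22=154, Sutton→A 10·18=180, York→A 5·11=55, Norris→A 4·8=32, Irby→B 6·18=108. Service 679; fixed 350; total 1029.
Difference: |1337 − 1029| = 308.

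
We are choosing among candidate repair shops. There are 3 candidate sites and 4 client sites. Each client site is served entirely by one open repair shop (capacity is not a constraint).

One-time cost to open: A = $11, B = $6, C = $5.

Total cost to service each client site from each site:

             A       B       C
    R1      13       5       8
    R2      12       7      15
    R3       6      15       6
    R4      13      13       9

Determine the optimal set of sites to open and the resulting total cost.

Open B and C; minimum total cost 38.

For any fixed open set, each client site goes to its cheapest open site; total = fixed + service.
{B, C}: R1→B 5, R2→B 7, R3→C 6, R4→C 9. Service 27; fixed 11; total 38.
{C}: R1→C 8, R2→C 15, R3→C 6, R4→C 9. Service 38; fixed 5; total 43.
{B}: R1→B 5, R2→B 7, R3→B 15, R4→B 13. Service 40; fixed 6; total 46.
{A, B, C}: service 27 + fixed 22 = 49
(All 7 nonempty subsets were checked; B and C is lowest.)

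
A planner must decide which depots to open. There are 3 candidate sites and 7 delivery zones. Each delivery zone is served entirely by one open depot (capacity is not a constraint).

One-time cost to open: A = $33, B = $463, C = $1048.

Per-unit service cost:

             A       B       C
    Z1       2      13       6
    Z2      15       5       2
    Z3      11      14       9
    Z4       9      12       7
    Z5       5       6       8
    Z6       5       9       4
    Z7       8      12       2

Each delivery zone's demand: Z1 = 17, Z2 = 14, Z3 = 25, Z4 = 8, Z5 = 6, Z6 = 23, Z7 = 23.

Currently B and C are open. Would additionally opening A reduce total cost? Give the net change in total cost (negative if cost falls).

Current service cost with {B, C}: 585.
Adding A: each delivery zone re-picks its cheapest; new service cost 511, saving 74.
Extra fixed cost: 33. Net change = 33 − 74 = -41.
(Totals: 2096 → 2055.)

Yes — net change −41 (cost falls by 41).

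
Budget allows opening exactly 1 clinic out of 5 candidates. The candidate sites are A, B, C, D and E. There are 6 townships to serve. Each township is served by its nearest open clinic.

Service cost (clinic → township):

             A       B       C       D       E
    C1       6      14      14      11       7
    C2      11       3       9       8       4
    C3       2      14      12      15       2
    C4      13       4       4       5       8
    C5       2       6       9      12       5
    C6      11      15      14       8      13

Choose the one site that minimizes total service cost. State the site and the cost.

With exactly 1 open, each township uses its cheapest among the chosen.
{E}: C1→E 7, C2→E 4, C3→E 2, C4→E 8, C5→E 5, C6→E 13. Service cost 39.
{A}: service cost 45
{B}: service cost 56
Among all 5 size-1 choices, {E} is lowest.

Choose E only; total service cost 39.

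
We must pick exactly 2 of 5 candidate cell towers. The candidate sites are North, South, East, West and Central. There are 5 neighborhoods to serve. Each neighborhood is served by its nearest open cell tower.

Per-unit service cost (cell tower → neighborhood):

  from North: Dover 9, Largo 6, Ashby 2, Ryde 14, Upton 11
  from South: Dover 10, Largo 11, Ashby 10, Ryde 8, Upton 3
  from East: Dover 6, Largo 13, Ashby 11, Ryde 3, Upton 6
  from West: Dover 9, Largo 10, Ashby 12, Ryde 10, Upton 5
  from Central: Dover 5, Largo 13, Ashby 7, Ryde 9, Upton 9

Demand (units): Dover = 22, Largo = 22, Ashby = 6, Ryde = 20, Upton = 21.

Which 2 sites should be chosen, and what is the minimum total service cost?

With exactly 2 open, each neighborhood uses its cheapest among the chosen.
{North, East}: Dover→East 6·22=132, Largo→North 6·22=132, Ashby→North 2·6=12, Ryde→East 3·20=60, Upton→East 6·21=126. Service cost 462.
{South, East}: service cost 557
{North, South}: service cost 565
Among all 10 size-2 choices, {North, East} is lowest.

Choose North and East; total service cost 462.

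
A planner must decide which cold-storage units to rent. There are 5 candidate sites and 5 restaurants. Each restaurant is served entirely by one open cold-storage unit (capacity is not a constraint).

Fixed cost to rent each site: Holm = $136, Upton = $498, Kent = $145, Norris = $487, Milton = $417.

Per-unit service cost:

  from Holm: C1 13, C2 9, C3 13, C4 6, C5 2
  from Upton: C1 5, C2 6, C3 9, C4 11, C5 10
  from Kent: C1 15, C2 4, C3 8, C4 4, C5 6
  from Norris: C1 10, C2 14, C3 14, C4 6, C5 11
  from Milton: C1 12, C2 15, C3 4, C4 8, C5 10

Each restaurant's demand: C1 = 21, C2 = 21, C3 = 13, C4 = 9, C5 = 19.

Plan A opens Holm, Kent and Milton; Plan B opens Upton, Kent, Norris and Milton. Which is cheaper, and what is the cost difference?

Plan A is cheaper by 778.

Plan A: {Holm, Kent, Milton}: C1→Milton 12·21=252, C2→Kent 4·21=84, C3→Milton 4·13=52, C4→Kent 4·9=36, C5→Holm 2·19=38. Service 462; fixed 698; total 1160.
Plan B: {Upton, Kent, Norris, Milton}: C1→Upton 5·21=105, C2→Kent 4·21=84, C3→Milton 4·13=52, C4→Kent 4·9=36, C5→Kent 6·19=114. Service 391; fixed 1547; total 1938.
Difference: |1160 − 1938| = 778.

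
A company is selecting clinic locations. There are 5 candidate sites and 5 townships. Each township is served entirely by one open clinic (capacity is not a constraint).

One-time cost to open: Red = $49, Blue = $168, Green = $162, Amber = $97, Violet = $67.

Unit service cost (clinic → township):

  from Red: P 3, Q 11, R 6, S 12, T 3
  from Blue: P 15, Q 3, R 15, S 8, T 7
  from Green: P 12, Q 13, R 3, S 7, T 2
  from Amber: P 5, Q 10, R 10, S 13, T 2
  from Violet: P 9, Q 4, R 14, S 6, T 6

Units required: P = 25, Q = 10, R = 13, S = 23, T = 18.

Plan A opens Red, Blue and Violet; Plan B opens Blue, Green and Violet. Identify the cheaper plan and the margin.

Plan A: {Red, Blue, Violet}: P→Red 3·25=75, Q→Blue 3·10=30, R→Red 6·13=78, S→Violet 6·23=138, T→Red 3·18=54. Service 375; fixed 284; total 659.
Plan B: {Blue, Green, Violet}: P→Violet 9·25=225, Q→Blue 3·10=30, R→Green 3·13=39, S→Violet 6·23=138, T→Green 2·18=36. Service 468; fixed 397; total 865.
Difference: |659 − 865| = 206.

Plan A is cheaper by 206.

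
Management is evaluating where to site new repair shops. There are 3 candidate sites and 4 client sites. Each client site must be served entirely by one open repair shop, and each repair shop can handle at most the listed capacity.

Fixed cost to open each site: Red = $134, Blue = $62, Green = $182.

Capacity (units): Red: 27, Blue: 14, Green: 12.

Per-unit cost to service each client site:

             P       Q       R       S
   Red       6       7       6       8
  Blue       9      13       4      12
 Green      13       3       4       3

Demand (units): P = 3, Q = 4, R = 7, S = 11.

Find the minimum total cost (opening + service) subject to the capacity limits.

Open {Red}: P→Red 6·3=18, Q→Red 7·4=28, R→Red 6·7=42, S→Red 8·11=88.
Loads: Red carries 25/27. Service 176; fixed 134; total 310.
Next best feasible plan costs 358.

Minimum total cost: 310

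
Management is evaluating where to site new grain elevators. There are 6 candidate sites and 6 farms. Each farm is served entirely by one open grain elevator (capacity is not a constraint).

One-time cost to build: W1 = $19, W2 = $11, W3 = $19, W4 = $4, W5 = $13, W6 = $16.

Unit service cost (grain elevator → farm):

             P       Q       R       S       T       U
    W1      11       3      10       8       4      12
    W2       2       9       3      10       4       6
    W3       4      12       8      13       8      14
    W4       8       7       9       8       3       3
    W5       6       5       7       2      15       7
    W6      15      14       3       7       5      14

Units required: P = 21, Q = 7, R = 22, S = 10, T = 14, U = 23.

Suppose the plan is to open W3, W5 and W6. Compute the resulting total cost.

Each farm is assigned to its cheapest site among the open ones.
{W3, W5, W6}: P→W3 4·21=84, Q→W5 5·7=35, R→W6 3·22=66, S→W5 2·10=20, T→W6 5·14=70, U→W5 7·23=161. Service 436; fixed 48; total 484.

Total cost: 484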